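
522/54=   9  +  2/3 = 9.67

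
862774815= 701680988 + 161093827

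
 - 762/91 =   -  9 + 57/91 = -8.37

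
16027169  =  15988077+39092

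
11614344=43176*269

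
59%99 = 59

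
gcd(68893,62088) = 1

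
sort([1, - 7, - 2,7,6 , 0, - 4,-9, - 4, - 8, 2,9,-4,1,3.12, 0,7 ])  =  [ - 9,-8, - 7, - 4, - 4, - 4, - 2, 0,0, 1, 1, 2 , 3.12,6 , 7 , 7, 9 ]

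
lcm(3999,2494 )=231942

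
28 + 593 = 621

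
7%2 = 1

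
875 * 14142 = 12374250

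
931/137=931/137 = 6.80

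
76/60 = 1 + 4/15 = 1.27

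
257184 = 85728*3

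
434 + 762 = 1196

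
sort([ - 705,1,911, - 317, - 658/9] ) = [  -  705, - 317, - 658/9, 1,911] 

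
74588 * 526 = 39233288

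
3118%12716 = 3118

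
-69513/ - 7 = 9930 + 3/7 = 9930.43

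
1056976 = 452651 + 604325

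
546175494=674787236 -128611742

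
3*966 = 2898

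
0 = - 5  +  5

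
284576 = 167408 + 117168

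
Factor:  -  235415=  - 5^1*197^1*239^1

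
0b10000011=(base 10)131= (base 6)335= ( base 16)83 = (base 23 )5g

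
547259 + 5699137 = 6246396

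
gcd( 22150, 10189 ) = 443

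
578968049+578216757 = 1157184806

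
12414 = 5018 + 7396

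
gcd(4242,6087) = 3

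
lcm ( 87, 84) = 2436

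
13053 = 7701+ 5352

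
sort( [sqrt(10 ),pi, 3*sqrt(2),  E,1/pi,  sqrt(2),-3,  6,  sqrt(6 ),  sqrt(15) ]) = [ - 3 , 1/pi,sqrt( 2), sqrt( 6), E, pi,sqrt(10), sqrt (15), 3 * sqrt( 2),6]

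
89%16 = 9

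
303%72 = 15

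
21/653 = 21/653 = 0.03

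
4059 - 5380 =  -  1321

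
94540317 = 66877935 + 27662382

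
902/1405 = 902/1405= 0.64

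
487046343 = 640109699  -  153063356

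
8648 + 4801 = 13449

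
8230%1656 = 1606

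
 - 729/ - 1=729 + 0/1 = 729.00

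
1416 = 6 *236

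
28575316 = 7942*3598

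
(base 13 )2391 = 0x139B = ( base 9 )6786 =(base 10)5019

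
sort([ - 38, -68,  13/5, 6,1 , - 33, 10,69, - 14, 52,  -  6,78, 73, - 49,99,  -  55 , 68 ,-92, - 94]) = [ - 94, - 92, - 68 ,-55, - 49,  -  38,-33, - 14,- 6, 1,13/5 , 6,10,52,68,69 , 73, 78 , 99]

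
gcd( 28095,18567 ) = 3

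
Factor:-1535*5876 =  - 2^2*5^1*13^1 * 113^1*307^1=- 9019660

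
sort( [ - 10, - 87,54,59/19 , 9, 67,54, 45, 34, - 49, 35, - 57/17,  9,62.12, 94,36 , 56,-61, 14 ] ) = [ - 87, - 61 , - 49, - 10,-57/17 , 59/19, 9, 9,14,34,35, 36,45 , 54,  54 , 56 , 62.12, 67 , 94]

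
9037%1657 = 752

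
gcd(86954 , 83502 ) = 2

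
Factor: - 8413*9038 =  - 2^1*47^1*179^1 *4519^1 = - 76036694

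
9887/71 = 9887/71 = 139.25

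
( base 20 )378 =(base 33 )17S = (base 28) 1K4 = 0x544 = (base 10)1348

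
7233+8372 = 15605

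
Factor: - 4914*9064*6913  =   - 307908448848 = - 2^4*3^3*7^1*11^1*13^1*31^1*103^1*223^1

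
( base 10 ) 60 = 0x3c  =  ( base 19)33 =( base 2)111100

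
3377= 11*307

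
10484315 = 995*10537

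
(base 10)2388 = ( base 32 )2AK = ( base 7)6651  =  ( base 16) 954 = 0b100101010100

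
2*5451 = 10902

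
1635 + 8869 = 10504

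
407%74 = 37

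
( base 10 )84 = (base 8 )124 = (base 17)4G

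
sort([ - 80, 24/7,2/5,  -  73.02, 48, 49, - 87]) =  [ - 87, - 80, - 73.02, 2/5, 24/7,48  ,  49] 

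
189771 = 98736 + 91035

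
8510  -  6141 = 2369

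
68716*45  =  3092220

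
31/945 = 31/945 = 0.03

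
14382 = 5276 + 9106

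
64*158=10112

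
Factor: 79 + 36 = 115 = 5^1*23^1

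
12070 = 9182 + 2888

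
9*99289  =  893601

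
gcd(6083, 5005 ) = 77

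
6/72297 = 2/24099 = 0.00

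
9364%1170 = 4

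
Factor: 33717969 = 3^2*59^1*63499^1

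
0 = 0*412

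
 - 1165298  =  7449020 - 8614318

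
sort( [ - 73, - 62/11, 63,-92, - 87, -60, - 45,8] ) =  [ - 92, - 87, - 73, -60, - 45, - 62/11,8,63]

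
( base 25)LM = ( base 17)1f3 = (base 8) 1043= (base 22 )12j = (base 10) 547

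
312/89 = 312/89=   3.51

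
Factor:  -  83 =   -  83^1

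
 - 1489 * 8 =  - 11912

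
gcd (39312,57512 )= 728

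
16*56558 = 904928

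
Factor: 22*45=2^1*3^2*5^1*11^1 = 990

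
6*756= 4536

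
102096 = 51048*2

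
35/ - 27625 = -1+5518/5525 = - 0.00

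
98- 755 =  - 657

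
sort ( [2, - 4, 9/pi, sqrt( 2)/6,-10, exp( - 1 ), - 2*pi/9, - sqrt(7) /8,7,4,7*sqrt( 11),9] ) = [ - 10,  -  4,-2*pi/9,  -  sqrt ( 7)/8, sqrt(2)/6, exp ( - 1), 2,9/pi,4,  7,9,7 * sqrt(11 )]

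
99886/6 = 49943/3 = 16647.67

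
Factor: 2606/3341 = 2^1*13^( - 1 )*257^( - 1)*1303^1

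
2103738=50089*42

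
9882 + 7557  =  17439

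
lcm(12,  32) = 96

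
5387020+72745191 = 78132211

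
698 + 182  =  880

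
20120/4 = 5030 = 5030.00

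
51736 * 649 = 33576664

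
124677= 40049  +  84628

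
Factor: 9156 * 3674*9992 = 2^6*  3^1 * 7^1* 11^1*109^1*167^1  *  1249^1 = 336122326848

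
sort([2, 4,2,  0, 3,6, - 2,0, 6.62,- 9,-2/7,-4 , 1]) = [-9, -4, - 2,-2/7,0 , 0, 1 , 2,2 , 3, 4,6, 6.62]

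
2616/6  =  436=436.00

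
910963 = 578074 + 332889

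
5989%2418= 1153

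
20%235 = 20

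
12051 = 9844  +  2207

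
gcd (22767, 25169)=1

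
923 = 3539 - 2616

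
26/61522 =13/30761 = 0.00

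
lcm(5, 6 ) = 30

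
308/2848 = 77/712=0.11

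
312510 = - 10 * ( -31251) 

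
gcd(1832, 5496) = 1832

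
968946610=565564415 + 403382195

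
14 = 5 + 9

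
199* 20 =3980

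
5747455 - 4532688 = 1214767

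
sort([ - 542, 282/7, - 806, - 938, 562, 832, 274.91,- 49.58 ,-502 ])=[ - 938,  -  806, - 542, - 502, - 49.58, 282/7, 274.91,562, 832 ] 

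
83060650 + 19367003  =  102427653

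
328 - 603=-275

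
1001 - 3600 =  -2599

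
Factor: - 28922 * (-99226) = 2^2 * 14461^1* 49613^1=2869814372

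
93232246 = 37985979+55246267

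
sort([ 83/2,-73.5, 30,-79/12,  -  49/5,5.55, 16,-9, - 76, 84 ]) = [-76, - 73.5, - 49/5, - 9, -79/12,  5.55 , 16, 30  ,  83/2, 84 ]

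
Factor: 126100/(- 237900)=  - 3^( - 1)*61^( - 1 )*97^1 = - 97/183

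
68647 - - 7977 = 76624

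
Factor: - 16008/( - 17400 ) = 5^ ( - 2)*23^1= 23/25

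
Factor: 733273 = 733273^1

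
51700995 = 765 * 67583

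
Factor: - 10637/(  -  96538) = 2^ ( - 1)*11^1*13^( - 1)*47^ (- 1)*79^(  -  1)*967^1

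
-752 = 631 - 1383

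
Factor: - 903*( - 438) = 395514 = 2^1 *3^2*7^1*43^1 * 73^1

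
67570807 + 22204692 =89775499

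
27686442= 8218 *3369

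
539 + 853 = 1392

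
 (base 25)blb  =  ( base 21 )GGJ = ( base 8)16363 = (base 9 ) 11144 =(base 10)7411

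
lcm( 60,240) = 240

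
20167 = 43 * 469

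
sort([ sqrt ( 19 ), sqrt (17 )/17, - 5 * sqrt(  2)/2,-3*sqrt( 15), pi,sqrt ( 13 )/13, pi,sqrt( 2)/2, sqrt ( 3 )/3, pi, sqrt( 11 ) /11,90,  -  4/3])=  [ - 3 * sqrt( 15), - 5 * sqrt (2)/2,-4/3,sqrt( 17)/17 , sqrt(13)/13, sqrt (11 )/11,  sqrt(3)/3, sqrt( 2)/2, pi , pi, pi,sqrt( 19), 90]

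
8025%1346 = 1295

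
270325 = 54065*5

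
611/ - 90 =-7  +  19/90 =- 6.79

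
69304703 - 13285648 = 56019055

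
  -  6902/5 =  - 1381+3/5 = - 1380.40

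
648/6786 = 36/377=0.10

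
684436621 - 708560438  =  -24123817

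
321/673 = 321/673 =0.48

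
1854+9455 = 11309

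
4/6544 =1/1636 = 0.00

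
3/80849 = 3/80849=0.00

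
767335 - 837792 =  - 70457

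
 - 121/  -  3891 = 121/3891 = 0.03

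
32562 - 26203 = 6359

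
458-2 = 456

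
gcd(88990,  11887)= 1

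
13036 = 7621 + 5415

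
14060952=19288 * 729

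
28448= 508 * 56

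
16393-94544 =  - 78151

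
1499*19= 28481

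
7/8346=7/8346 = 0.00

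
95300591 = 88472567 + 6828024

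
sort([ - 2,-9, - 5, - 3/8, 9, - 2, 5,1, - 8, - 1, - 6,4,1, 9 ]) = [ - 9,  -  8, - 6, - 5, - 2, - 2, - 1, -3/8,  1,1, 4, 5, 9, 9]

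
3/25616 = 3/25616 = 0.00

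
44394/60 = 739+9/10  =  739.90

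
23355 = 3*7785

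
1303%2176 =1303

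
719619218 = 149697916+569921302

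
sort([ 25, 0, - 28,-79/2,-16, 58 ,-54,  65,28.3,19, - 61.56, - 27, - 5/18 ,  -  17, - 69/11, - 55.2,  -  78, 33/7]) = [ - 78, - 61.56 , - 55.2, - 54,-79/2,- 28, - 27, - 17,-16, - 69/11, - 5/18,0,33/7,19,  25, 28.3,58,65] 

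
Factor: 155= 5^1*31^1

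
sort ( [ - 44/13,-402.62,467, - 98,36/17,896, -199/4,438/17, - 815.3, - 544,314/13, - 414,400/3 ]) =[-815.3, - 544, -414, - 402.62, - 98,- 199/4, - 44/13,36/17, 314/13, 438/17, 400/3,467,896 ]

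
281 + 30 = 311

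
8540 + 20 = 8560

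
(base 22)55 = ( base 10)115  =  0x73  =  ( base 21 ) 5a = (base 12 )97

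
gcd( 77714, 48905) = 1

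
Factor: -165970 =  - 2^1*5^1  *7^1*2371^1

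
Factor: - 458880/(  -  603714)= 2^6*5^1 *421^( - 1) = 320/421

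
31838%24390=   7448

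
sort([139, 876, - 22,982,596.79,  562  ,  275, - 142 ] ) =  [ - 142, - 22,139,  275,562,596.79,876, 982]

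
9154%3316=2522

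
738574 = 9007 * 82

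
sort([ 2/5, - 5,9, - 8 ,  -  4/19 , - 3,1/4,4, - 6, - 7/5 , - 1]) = [ - 8 , -6, - 5,  -  3, - 7/5,  -  1, - 4/19,  1/4, 2/5, 4,9]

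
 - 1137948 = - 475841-662107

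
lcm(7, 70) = 70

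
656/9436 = 164/2359 =0.07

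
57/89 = 57/89 = 0.64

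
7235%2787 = 1661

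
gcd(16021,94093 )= 1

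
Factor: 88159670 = 2^1*5^1*53^1*181^1*919^1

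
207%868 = 207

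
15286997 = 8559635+6727362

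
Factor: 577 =577^1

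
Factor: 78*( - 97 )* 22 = - 2^2*3^1*11^1*13^1 * 97^1 = - 166452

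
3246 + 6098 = 9344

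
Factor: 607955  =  5^1*121591^1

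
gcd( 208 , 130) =26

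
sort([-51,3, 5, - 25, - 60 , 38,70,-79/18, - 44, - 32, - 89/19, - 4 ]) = [ - 60, - 51,  -  44, - 32, - 25, - 89/19, - 79/18,  -  4, 3,5, 38,70]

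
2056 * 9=18504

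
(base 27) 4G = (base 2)1111100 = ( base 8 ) 174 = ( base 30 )44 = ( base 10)124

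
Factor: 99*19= 1881 = 3^2*11^1* 19^1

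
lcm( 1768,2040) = 26520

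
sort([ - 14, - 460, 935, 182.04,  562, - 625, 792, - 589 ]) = [-625, - 589 , - 460, - 14,  182.04, 562 , 792, 935]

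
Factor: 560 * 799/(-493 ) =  - 26320/29 = - 2^4*5^1*7^1*29^( - 1 )*47^1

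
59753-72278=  - 12525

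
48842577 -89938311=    - 41095734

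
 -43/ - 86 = 1/2 =0.50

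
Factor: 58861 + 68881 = 127742 = 2^1 *23^1*  2777^1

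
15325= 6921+8404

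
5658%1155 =1038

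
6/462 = 1/77 = 0.01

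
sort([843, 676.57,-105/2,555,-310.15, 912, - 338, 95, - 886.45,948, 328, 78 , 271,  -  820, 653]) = [- 886.45, -820,-338,- 310.15, - 105/2, 78,95,271, 328, 555, 653, 676.57, 843, 912, 948 ] 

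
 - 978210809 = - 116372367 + -861838442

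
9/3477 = 3/1159 = 0.00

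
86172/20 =4308  +  3/5 = 4308.60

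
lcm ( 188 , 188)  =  188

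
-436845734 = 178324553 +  - 615170287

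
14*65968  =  923552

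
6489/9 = 721 = 721.00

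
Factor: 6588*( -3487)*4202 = -96529839912 = -2^3*3^3*11^2 *61^1*191^1*317^1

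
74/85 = 74/85 = 0.87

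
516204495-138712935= 377491560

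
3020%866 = 422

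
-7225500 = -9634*750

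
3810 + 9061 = 12871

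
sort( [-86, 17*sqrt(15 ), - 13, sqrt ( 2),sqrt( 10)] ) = [ - 86,  -  13, sqrt( 2) , sqrt ( 10),17*sqrt(15)]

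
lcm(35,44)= 1540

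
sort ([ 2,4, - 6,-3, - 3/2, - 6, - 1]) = [ - 6, - 6, - 3, - 3/2 , - 1,2,4 ] 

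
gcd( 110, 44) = 22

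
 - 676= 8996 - 9672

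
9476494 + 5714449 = 15190943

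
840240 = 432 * 1945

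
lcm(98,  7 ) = 98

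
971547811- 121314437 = 850233374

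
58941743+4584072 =63525815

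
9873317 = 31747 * 311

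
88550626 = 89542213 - 991587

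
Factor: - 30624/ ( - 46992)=2^1*29^1*89^ ( - 1)   =  58/89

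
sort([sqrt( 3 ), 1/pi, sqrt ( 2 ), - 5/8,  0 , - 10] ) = [ - 10, - 5/8,0 , 1/pi,sqrt( 2 ),sqrt( 3)] 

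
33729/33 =11243/11 = 1022.09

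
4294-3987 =307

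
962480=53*18160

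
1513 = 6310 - 4797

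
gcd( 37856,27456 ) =416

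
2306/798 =1153/399 = 2.89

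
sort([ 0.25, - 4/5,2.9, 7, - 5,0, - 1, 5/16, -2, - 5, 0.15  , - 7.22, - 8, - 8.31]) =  [ -8.31, - 8, - 7.22, - 5, - 5, - 2 , - 1, - 4/5,0, 0.15,0.25,5/16, 2.9,7 ] 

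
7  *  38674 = 270718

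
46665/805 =57 + 156/161 = 57.97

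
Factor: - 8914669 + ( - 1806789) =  - 10721458 = - 2^1*11^1*17^1 * 109^1*263^1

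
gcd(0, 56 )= 56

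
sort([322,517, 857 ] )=[322, 517, 857]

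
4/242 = 2/121 = 0.02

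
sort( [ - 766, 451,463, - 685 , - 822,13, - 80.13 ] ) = [ - 822, - 766, - 685, - 80.13, 13,451,463 ] 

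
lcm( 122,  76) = 4636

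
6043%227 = 141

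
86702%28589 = 935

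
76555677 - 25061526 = 51494151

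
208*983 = 204464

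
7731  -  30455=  - 22724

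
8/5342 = 4/2671 = 0.00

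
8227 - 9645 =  - 1418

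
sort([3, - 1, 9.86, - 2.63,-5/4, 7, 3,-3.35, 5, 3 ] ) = [-3.35,-2.63, - 5/4,  -  1, 3, 3, 3,5,7,9.86]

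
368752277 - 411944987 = - 43192710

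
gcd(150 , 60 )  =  30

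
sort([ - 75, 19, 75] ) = [ - 75,19, 75] 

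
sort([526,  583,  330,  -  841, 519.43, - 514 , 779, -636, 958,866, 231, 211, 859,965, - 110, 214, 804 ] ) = [ - 841,- 636, - 514,-110, 211,214 , 231, 330, 519.43, 526, 583, 779, 804,  859,866, 958,965]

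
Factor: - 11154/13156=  - 39/46 = - 2^(  -  1)*3^1*13^1*23^( - 1) 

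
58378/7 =8339+5/7 = 8339.71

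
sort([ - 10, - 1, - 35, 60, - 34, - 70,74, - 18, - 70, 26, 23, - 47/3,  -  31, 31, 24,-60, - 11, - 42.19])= [-70, - 70, - 60, - 42.19, - 35, - 34, - 31  , - 18,  -  47/3, - 11, - 10, - 1,23,24,26, 31, 60,74]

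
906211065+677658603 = 1583869668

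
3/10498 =3/10498 = 0.00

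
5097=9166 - 4069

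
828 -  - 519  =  1347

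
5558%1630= 668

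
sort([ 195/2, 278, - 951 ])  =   [ - 951, 195/2, 278 ] 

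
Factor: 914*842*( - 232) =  - 2^5*29^1*421^1*457^1 =- 178544416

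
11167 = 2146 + 9021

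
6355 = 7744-1389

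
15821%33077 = 15821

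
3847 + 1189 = 5036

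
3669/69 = 1223/23=53.17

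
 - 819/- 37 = 22 + 5/37  =  22.14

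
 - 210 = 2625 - 2835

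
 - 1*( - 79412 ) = 79412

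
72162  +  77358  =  149520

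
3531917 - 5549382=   -  2017465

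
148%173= 148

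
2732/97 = 2732/97= 28.16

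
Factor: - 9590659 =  - 13^1*37^1*127^1*157^1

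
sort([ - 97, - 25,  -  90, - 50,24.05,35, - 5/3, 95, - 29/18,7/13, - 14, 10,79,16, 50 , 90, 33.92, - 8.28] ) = [ - 97, - 90, - 50, -25, - 14, - 8.28, - 5/3,- 29/18,7/13,10,16,24.05, 33.92,35,50,79,  90, 95]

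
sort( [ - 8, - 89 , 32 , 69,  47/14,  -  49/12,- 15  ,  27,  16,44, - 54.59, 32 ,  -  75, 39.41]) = [  -  89, - 75, -54.59, - 15, - 8,-49/12,47/14, 16,27, 32,32, 39.41,44, 69 ]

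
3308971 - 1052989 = 2255982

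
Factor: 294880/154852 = 2^3 * 5^1*19^1*97^1*38713^(-1) = 73720/38713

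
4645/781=4645/781 = 5.95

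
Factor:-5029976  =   - 2^3*7^1*89821^1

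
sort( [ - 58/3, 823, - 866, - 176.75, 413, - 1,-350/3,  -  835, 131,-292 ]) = [ - 866 ,-835, - 292,  -  176.75, - 350/3, - 58/3,-1, 131  ,  413 , 823] 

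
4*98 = 392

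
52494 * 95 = 4986930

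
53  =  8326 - 8273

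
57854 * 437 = 25282198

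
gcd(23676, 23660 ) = 4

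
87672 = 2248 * 39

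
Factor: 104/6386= 52/3193 = 2^2*13^1 *31^ (-1)*103^( - 1 )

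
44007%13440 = 3687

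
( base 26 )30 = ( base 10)78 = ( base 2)1001110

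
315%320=315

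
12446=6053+6393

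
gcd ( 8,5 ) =1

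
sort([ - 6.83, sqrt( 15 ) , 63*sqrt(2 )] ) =[ - 6.83, sqrt(15) , 63*sqrt ( 2 )] 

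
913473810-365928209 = 547545601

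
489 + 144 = 633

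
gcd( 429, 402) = 3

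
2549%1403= 1146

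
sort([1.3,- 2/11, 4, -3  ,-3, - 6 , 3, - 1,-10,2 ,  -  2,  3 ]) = [ - 10, - 6, - 3, - 3, - 2,- 1, - 2/11 , 1.3,2 , 3,3,4]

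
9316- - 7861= 17177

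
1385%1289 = 96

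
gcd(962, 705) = 1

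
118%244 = 118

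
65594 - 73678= -8084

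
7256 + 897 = 8153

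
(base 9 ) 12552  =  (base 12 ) 4a9b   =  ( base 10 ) 8471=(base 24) egn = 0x2117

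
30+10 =40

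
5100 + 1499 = 6599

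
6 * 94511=567066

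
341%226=115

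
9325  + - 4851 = 4474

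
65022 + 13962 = 78984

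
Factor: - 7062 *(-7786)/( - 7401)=-2^2 * 11^1*17^1 *107^1*229^1*2467^ ( - 1 )   =  - 18328244/2467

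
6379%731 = 531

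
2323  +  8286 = 10609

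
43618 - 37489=6129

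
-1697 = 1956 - 3653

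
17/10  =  17/10 = 1.70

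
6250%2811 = 628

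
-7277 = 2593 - 9870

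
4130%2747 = 1383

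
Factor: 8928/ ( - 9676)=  - 2232/2419 = - 2^3*3^2 *31^1*41^(- 1 )*59^( - 1)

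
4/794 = 2/397  =  0.01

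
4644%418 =46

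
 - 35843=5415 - 41258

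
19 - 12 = 7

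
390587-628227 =-237640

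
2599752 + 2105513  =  4705265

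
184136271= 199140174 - 15003903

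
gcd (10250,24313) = 41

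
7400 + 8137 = 15537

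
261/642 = 87/214 = 0.41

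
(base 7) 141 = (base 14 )58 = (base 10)78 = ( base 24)36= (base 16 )4e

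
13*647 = 8411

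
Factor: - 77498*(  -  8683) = 672915134 = 2^1*19^1*457^1*38749^1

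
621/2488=621/2488 = 0.25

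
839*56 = 46984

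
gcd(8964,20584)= 332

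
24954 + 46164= 71118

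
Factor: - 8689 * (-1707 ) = 14832123 = 3^1*569^1*8689^1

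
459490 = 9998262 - 9538772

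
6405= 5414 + 991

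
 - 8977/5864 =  - 8977/5864= - 1.53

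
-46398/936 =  - 7733/156 = -  49.57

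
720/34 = 21 + 3/17 = 21.18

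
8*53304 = 426432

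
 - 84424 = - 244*346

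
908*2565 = 2329020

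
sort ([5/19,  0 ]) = [0,5/19] 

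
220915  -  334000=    - 113085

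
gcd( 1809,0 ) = 1809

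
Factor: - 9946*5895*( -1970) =2^2*3^2*5^2*131^1 * 197^1*4973^1 = 115504389900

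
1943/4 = 485+3/4 = 485.75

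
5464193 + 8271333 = 13735526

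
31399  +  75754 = 107153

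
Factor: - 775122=-2^1*3^1* 129187^1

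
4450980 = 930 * 4786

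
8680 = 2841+5839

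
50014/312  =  25007/156 = 160.30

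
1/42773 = 1/42773 = 0.00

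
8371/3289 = 2 + 163/299   =  2.55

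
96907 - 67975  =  28932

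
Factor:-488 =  - 2^3 * 61^1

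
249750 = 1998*125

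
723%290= 143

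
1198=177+1021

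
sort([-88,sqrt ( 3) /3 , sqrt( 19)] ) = [- 88, sqrt(3)/3,sqrt(19) ] 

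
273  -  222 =51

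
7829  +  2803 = 10632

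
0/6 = 0 = 0.00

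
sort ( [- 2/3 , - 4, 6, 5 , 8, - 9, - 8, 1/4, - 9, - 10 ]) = [- 10, - 9 , - 9, - 8,-4, - 2/3,  1/4 , 5,6, 8 ]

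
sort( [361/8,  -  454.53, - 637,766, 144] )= [ - 637,-454.53,361/8,144  ,  766]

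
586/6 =293/3 =97.67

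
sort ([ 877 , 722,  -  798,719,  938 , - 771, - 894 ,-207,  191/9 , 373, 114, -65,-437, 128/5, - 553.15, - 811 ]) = [ - 894, - 811,  -  798, - 771, - 553.15, - 437, - 207,  -  65, 191/9,128/5, 114, 373 , 719 , 722,877, 938 ] 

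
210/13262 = 105/6631 = 0.02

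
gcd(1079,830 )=83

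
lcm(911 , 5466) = 5466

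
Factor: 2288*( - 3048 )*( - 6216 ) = 2^10*3^2*7^1*11^1*13^1 * 37^1*127^1= 43349289984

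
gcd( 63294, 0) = 63294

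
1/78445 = 1/78445 = 0.00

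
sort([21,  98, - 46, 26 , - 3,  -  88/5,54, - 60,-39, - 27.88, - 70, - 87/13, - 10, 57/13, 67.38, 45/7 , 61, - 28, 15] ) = [ - 70, - 60, - 46,-39 ,-28 , - 27.88, - 88/5, - 10, -87/13 , - 3, 57/13,45/7, 15, 21 , 26,54,  61,67.38, 98]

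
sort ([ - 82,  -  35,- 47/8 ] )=[ - 82, - 35,-47/8]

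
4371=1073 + 3298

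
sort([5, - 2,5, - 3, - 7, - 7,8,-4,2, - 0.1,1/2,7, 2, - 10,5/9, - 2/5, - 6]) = [ - 10, - 7,  -  7, - 6, - 4, - 3, - 2, - 2/5, - 0.1,  1/2,5/9, 2, 2,5, 5,7,8]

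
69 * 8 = 552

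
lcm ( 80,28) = 560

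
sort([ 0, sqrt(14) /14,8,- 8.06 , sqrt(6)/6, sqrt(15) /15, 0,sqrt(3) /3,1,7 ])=[-8.06,0, 0, sqrt(15 ) /15 , sqrt ( 14)/14,sqrt(6) /6, sqrt(3)/3,  1, 7,8] 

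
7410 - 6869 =541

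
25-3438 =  - 3413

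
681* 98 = 66738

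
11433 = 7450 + 3983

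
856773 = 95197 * 9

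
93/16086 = 31/5362 =0.01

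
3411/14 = 3411/14 = 243.64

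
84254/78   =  42127/39 =1080.18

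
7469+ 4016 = 11485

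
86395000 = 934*92500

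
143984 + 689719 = 833703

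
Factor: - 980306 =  - 2^1*23^1*101^1 * 211^1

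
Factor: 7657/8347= 13^1 * 17^( - 1) * 19^1*31^1*491^(-1) 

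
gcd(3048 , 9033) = 3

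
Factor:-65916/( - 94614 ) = 2^1*3^1*13^( - 1)*1213^ ( - 1 )*1831^1   =  10986/15769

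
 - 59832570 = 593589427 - 653421997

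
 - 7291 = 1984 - 9275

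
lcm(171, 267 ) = 15219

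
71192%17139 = 2636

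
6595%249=121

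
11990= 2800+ 9190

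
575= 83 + 492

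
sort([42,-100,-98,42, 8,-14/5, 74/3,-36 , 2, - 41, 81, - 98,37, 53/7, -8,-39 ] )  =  [ - 100, - 98, - 98, - 41, -39, - 36,-8,-14/5  ,  2, 53/7, 8, 74/3, 37 , 42, 42, 81 ]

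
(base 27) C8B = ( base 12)523B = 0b10001100001111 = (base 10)8975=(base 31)9ag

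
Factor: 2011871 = 409^1*4919^1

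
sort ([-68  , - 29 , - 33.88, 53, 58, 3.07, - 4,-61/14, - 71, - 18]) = [ - 71, - 68, - 33.88, - 29, - 18, - 61/14, - 4 , 3.07,  53,58] 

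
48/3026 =24/1513=0.02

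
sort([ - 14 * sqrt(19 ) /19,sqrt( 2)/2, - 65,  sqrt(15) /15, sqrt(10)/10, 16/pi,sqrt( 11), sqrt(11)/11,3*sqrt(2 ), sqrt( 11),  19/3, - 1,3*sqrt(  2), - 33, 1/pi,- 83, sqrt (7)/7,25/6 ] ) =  [ - 83,  -  65,-33,  -  14 * sqrt(19)/19, - 1, sqrt( 15 )/15,sqrt( 11) /11, sqrt ( 10 ) /10 , 1/pi, sqrt (7)/7, sqrt(2 )/2,sqrt(11 ),sqrt (11), 25/6,3 * sqrt(  2),  3*sqrt(2 ),16/pi, 19/3 ]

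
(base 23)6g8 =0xdde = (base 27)4ND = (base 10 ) 3550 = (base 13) 1801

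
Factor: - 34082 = -2^1*17041^1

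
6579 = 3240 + 3339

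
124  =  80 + 44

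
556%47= 39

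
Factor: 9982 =2^1*7^1*23^1*31^1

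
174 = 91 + 83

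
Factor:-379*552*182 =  - 38075856 = - 2^4*3^1*7^1*13^1*23^1 * 379^1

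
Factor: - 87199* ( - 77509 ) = 7^1*12457^1*77509^1 = 6758707291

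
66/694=33/347 = 0.10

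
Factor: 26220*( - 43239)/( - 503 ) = 2^2*3^2 * 5^1* 7^1*19^1*23^1* 29^1*71^1*503^(-1) = 1133726580/503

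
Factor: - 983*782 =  - 2^1 *17^1 * 23^1*983^1 = - 768706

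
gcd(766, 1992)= 2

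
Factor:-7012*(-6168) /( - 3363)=-14416672/1121 = - 2^5*19^( - 1)*59^(-1 )*257^1*1753^1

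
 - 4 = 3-7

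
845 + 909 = 1754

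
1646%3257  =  1646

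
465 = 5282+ -4817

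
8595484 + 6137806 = 14733290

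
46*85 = 3910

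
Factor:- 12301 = - 12301^1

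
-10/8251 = -1+8241/8251 = - 0.00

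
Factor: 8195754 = 2^1*3^1 * 7^1*195137^1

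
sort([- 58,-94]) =[ - 94,- 58]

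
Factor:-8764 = -2^2 * 7^1*313^1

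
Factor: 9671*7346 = 2^1*19^1* 509^1*3673^1= 71043166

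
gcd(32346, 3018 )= 6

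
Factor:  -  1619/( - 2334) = 2^( - 1)*3^(-1)*389^(  -  1)*1619^1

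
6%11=6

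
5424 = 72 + 5352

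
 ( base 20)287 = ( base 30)127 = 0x3C7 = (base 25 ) 1DH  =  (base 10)967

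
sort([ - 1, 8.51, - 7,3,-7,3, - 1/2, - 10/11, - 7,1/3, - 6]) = [ - 7, - 7, - 7, - 6, - 1, - 10/11, - 1/2, 1/3 , 3 , 3,8.51]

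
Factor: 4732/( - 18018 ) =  - 2^1*3^( - 2 )*11^( - 1 ) * 13^1 =-26/99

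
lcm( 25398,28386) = 482562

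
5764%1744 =532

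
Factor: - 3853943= -3853943^1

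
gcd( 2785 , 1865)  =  5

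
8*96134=769072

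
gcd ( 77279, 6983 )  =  1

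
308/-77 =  - 4+0/1 = - 4.00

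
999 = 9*111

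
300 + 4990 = 5290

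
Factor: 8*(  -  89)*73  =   - 51976=- 2^3 * 73^1*89^1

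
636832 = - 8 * (-79604 ) 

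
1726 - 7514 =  - 5788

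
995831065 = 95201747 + 900629318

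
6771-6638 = 133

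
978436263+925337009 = 1903773272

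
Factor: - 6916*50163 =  - 2^2 * 3^1*7^1*13^1*19^1*23^1*727^1 =- 346927308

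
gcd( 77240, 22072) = 8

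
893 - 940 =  - 47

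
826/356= 413/178 = 2.32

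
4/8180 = 1/2045 =0.00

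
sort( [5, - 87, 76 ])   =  [ - 87,5,76]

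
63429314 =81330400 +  - 17901086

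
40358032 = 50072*806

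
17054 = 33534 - 16480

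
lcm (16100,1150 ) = 16100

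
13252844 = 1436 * 9229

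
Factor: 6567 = 3^1*11^1*199^1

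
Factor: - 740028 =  - 2^2 * 3^1 *83^1*743^1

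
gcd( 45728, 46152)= 8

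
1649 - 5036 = -3387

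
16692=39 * 428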